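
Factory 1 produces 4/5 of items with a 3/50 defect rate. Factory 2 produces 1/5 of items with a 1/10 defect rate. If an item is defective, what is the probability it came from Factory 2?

Using Bayes' theorem:
P(F1) = 4/5, P(D|F1) = 3/50
P(F2) = 1/5, P(D|F2) = 1/10
P(D) = P(D|F1)P(F1) + P(D|F2)P(F2)
     = \frac{17}{250}
P(F2|D) = P(D|F2)P(F2) / P(D)
= \frac{5}{17}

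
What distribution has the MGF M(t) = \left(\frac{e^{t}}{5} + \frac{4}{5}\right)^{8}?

The MGF M(t) = \left(\frac{e^{t}}{5} + \frac{4}{5}\right)^{8} is the standard form for the Binomial distribution.
Comparing with the known MGF formula identifies: Binomial(n=8, p=1/5)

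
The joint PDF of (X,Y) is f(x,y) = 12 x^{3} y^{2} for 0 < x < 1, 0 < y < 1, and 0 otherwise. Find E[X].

E[X] = ∫_0^1 ∫_0^1 x × f(x,y) dy dx
= ∫_0^1 ∫_0^1 x × (12 x^{3} y^{2}) dy dx
= \frac{4}{5}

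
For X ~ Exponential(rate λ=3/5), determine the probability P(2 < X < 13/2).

P(2 < X < 13/2) = ∫_{2}^{13/2} f(x) dx
where f(x) = \frac{3 e^{- \frac{3 x}{5}}}{5}
= - \frac{1}{e^{\frac{39}{10}}} + e^{- \frac{6}{5}}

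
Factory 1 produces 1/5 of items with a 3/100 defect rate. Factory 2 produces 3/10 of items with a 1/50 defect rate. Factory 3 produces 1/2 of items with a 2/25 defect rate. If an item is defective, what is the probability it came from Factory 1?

Using Bayes' theorem:
P(F1) = 1/5, P(D|F1) = 3/100
P(F2) = 3/10, P(D|F2) = 1/50
P(F3) = 1/2, P(D|F3) = 2/25
P(D) = P(D|F1)P(F1) + P(D|F2)P(F2) + P(D|F3)P(F3)
     = \frac{13}{250}
P(F1|D) = P(D|F1)P(F1) / P(D)
= \frac{3}{26}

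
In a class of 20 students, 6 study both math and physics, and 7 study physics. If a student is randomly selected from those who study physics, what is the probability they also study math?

P(A ∩ B) = 6/20 = 3/10
P(B) = 7/20
P(A|B) = P(A ∩ B) / P(B) = (3/10) / (7/20) = 6/7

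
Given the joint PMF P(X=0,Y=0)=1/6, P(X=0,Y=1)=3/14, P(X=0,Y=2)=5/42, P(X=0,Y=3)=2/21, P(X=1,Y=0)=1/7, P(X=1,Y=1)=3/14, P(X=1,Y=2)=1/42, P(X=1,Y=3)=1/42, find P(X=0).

P(X=0) = P(X=0,Y=0) + P(X=0,Y=1) + P(X=0,Y=2) + P(X=0,Y=3)
= 1/6 + 3/14 + 5/42 + 2/21
= 25/42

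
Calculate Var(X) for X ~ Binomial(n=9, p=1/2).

For X ~ Binomial(n=9, p=1/2):
Var(X) = \frac{9}{4}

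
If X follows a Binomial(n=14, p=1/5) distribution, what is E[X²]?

Using the identity E[X²] = Var(X) + (E[X])²:
E[X] = \frac{14}{5}
Var(X) = \frac{56}{25}
E[X²] = \frac{56}{25} + (\frac{14}{5})²
= \frac{252}{25}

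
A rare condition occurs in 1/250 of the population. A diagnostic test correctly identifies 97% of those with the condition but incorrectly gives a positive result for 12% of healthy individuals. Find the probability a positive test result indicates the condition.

Let D = the rare event, + = positive/flagged.
P(D) = 1/250
P(+|D) = 97/100
P(+|D') = 12/100 = 3/25
P(+) = P(+|D)P(D) + P(+|D')P(D')
     = \frac{97}{100} × \frac{1}{250} + \frac{3}{25} × \frac{249}{250}
     = \frac{617}{5000}
P(D|+) = P(+|D)P(D)/P(+) = \frac{97}{3085}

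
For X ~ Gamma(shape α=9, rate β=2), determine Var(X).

For X ~ Gamma(shape α=9, rate β=2):
Var(X) = \frac{9}{4}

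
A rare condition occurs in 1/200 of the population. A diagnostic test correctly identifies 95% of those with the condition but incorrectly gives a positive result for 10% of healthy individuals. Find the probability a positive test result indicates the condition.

Let D = the rare event, + = positive/flagged.
P(D) = 1/200
P(+|D) = 95/100 = 19/20
P(+|D') = 10/100 = 1/10
P(+) = P(+|D)P(D) + P(+|D')P(D')
     = \frac{19}{20} × \frac{1}{200} + \frac{1}{10} × \frac{199}{200}
     = \frac{417}{4000}
P(D|+) = P(+|D)P(D)/P(+) = \frac{19}{417}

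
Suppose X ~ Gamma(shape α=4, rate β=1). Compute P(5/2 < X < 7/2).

P(5/2 < X < 7/2) = ∫_{5/2}^{7/2} f(x) dx
where f(x) = \frac{x^{3} e^{- x}}{6}
= \frac{-853 + 443 e}{48 e^{\frac{7}{2}}}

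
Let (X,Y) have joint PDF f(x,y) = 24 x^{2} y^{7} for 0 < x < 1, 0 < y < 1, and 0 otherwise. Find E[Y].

E[Y] = ∫_0^1 ∫_0^1 y × f(x,y) dx dy
= \frac{8}{9}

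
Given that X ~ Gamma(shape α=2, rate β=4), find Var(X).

For X ~ Gamma(shape α=2, rate β=4):
Var(X) = \frac{1}{8}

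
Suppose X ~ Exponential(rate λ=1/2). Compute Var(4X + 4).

For X ~ Exponential(rate λ=1/2):
Var(X) = 4
Var(4X + 4) = (4)² × Var(X) = 16 × 4 = 64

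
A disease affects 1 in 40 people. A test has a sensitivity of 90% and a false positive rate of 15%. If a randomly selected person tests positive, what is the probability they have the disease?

Let D = the rare event, + = positive/flagged.
P(D) = 1/40
P(+|D) = 90/100 = 9/10
P(+|D') = 15/100 = 3/20
P(+) = P(+|D)P(D) + P(+|D')P(D')
     = \frac{9}{10} × \frac{1}{40} + \frac{3}{20} × \frac{39}{40}
     = \frac{27}{160}
P(D|+) = P(+|D)P(D)/P(+) = \frac{2}{15}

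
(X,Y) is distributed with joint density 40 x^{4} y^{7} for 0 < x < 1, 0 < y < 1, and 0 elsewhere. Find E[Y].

E[Y] = ∫_0^1 ∫_0^1 y × f(x,y) dx dy
= \frac{8}{9}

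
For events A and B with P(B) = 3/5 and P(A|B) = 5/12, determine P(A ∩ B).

By definition, P(A|B) = P(A ∩ B) / P(B)
So P(A ∩ B) = P(A|B) × P(B)
= 5/12 × 3/5
= 1/4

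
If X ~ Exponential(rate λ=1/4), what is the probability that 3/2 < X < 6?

P(3/2 < X < 6) = ∫_{3/2}^{6} f(x) dx
where f(x) = \frac{e^{- \frac{x}{4}}}{4}
= - \frac{1}{e^{\frac{3}{2}}} + e^{- \frac{3}{8}}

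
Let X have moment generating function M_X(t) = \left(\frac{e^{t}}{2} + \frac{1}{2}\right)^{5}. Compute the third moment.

To find E[X^3], compute M^(3)(0):
M^(1)(t) = \frac{5 \left(\frac{e^{t}}{2} + \frac{1}{2}\right)^{4} e^{t}}{2}
M^(2)(t) = \frac{5 \left(\frac{e^{t}}{2} + \frac{1}{2}\right)^{4} e^{t}}{2} + 5 \left(\frac{e^{t}}{2} + \frac{1}{2}\right)^{3} e^{2 t}
M^(3)(t) = \frac{5 \left(\frac{e^{t}}{2} + \frac{1}{2}\right)^{4} e^{t}}{2} + 15 \left(\frac{e^{t}}{2} + \frac{1}{2}\right)^{3} e^{2 t} + \frac{15 \left(\frac{e^{t}}{2} + \frac{1}{2}\right)^{2} e^{3 t}}{2}
M^(3)(0) = 25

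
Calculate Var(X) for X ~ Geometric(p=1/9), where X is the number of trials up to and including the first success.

For X ~ Geometric(p=1/9), where X is the number of trials up to and including the first success:
Var(X) = 72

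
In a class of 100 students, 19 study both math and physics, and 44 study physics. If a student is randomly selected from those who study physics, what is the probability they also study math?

P(A ∩ B) = 19/100
P(B) = 44/100 = 11/25
P(A|B) = P(A ∩ B) / P(B) = (19/100) / (11/25) = 19/44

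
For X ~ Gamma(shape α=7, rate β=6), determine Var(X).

For X ~ Gamma(shape α=7, rate β=6):
Var(X) = \frac{7}{36}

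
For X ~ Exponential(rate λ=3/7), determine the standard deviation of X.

For X ~ Exponential(rate λ=3/7):
Var(X) = \frac{49}{9}
SD(X) = √(Var(X)) = √(\frac{49}{9}) = \frac{7}{3}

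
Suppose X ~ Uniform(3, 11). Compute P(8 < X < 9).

P(8 < X < 9) = ∫_{8}^{9} f(x) dx
where f(x) = \frac{1}{8}
= \frac{1}{8}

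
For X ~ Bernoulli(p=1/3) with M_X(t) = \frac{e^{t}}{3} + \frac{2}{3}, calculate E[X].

To find E[X], compute M^(1)(0):
M^(1)(t) = \frac{e^{t}}{3}
M^(1)(0) = \frac{1}{3}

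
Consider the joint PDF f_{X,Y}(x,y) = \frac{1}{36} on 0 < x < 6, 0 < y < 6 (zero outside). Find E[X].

f_X(x) = ∫_0^6 \frac{1}{36} dy = \frac{1}{6}
E[X] = ∫_0^6 x × (\frac{1}{6}) dx = 3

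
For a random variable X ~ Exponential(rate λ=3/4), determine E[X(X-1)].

E[X(X-1)] = E[X² - X] = E[X²] - E[X]
E[X] = \frac{4}{3}
E[X²] = Var(X) + (E[X])² = \frac{16}{9} + (\frac{4}{3})² = \frac{32}{9}
E[X(X-1)] = \frac{32}{9} - \frac{4}{3} = \frac{20}{9}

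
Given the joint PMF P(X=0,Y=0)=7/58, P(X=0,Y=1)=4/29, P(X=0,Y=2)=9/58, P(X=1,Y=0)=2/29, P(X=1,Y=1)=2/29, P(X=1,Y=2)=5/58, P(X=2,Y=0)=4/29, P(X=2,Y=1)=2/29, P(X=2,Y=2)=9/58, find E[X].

First find marginal of X:
P(X=0) = 12/29
P(X=1) = 13/58
P(X=2) = 21/58
E[X] = 0 × 12/29 + 1 × 13/58 + 2 × 21/58 = 55/58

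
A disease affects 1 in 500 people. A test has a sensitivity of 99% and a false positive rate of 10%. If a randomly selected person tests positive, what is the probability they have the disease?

Let D = the rare event, + = positive/flagged.
P(D) = 1/500
P(+|D) = 99/100
P(+|D') = 10/100 = 1/10
P(+) = P(+|D)P(D) + P(+|D')P(D')
     = \frac{99}{100} × \frac{1}{500} + \frac{1}{10} × \frac{499}{500}
     = \frac{5089}{50000}
P(D|+) = P(+|D)P(D)/P(+) = \frac{99}{5089}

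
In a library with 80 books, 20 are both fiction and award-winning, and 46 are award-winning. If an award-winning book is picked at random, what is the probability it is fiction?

P(A ∩ B) = 20/80 = 1/4
P(B) = 46/80 = 23/40
P(A|B) = P(A ∩ B) / P(B) = (1/4) / (23/40) = 10/23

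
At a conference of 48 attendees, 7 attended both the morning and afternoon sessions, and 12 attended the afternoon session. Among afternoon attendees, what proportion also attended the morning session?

P(A ∩ B) = 7/48
P(B) = 12/48 = 1/4
P(A|B) = P(A ∩ B) / P(B) = (7/48) / (1/4) = 7/12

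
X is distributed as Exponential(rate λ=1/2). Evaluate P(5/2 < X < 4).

P(5/2 < X < 4) = ∫_{5/2}^{4} f(x) dx
where f(x) = \frac{e^{- \frac{x}{2}}}{2}
= - \frac{1}{e^{2}} + e^{- \frac{5}{4}}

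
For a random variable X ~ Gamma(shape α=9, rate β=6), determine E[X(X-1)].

E[X(X-1)] = E[X² - X] = E[X²] - E[X]
E[X] = \frac{3}{2}
E[X²] = Var(X) + (E[X])² = \frac{1}{4} + (\frac{3}{2})² = \frac{5}{2}
E[X(X-1)] = \frac{5}{2} - \frac{3}{2} = 1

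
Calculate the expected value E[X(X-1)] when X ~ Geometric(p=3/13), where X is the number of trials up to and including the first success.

E[X(X-1)] = E[X² - X] = E[X²] - E[X]
E[X] = \frac{13}{3}
E[X²] = Var(X) + (E[X])² = \frac{130}{9} + (\frac{13}{3})² = \frac{299}{9}
E[X(X-1)] = \frac{299}{9} - \frac{13}{3} = \frac{260}{9}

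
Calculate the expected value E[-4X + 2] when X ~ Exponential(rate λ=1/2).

For X ~ Exponential(rate λ=1/2):
E[X] = 2
E[-4X + 2] = -4 × E[X] + 2 = -6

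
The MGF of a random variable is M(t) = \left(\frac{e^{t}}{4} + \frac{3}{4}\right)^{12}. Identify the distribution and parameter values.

The MGF M(t) = \left(\frac{e^{t}}{4} + \frac{3}{4}\right)^{12} is the standard form for the Binomial distribution.
Comparing with the known MGF formula identifies: Binomial(n=12, p=1/4)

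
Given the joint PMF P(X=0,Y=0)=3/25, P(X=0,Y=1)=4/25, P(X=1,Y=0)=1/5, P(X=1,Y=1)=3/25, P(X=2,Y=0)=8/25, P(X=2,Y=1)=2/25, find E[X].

First find marginal of X:
P(X=0) = 7/25
P(X=1) = 8/25
P(X=2) = 2/5
E[X] = 0 × 7/25 + 1 × 8/25 + 2 × 2/5 = 28/25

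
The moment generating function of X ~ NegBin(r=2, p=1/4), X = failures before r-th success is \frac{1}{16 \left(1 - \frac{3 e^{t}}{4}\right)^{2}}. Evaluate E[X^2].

To find E[X^2], compute M^(2)(0):
M^(1)(t) = \frac{3 e^{t}}{32 \left(1 - \frac{3 e^{t}}{4}\right)^{3}}
M^(2)(t) = \frac{3 e^{t}}{32 \left(1 - \frac{3 e^{t}}{4}\right)^{3}} + \frac{27 e^{2 t}}{128 \left(1 - \frac{3 e^{t}}{4}\right)^{4}}
M^(2)(0) = 60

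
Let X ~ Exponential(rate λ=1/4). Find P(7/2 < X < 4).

P(7/2 < X < 4) = ∫_{7/2}^{4} f(x) dx
where f(x) = \frac{e^{- \frac{x}{4}}}{4}
= - \frac{1}{e} + e^{- \frac{7}{8}}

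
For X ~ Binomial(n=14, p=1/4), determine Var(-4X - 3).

For X ~ Binomial(n=14, p=1/4):
Var(X) = \frac{21}{8}
Var(-4X - 3) = (-4)² × Var(X) = 16 × \frac{21}{8} = 42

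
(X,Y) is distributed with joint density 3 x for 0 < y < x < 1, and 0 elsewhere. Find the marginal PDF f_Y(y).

f_Y(y) = ∫_y^1 3 x dx = \frac{3}{2} - \frac{3 y^{2}}{2}
for 0 < y < 1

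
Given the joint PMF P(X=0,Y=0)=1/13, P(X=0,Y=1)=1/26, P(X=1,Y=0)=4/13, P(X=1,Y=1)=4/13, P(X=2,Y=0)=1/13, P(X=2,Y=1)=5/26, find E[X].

First find marginal of X:
P(X=0) = 3/26
P(X=1) = 8/13
P(X=2) = 7/26
E[X] = 0 × 3/26 + 1 × 8/13 + 2 × 7/26 = 15/13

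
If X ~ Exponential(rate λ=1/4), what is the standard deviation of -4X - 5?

For X ~ Exponential(rate λ=1/4):
Var(X) = 16
SD(X) = √(Var(X)) = √(16) = 4
SD(-4X - 5) = |-4| × SD(X) = 4 × 4 = 16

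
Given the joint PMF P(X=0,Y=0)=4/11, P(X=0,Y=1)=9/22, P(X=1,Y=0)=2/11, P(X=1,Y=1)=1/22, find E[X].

First find marginal of X:
P(X=0) = 17/22
P(X=1) = 5/22
E[X] = 0 × 17/22 + 1 × 5/22 = 5/22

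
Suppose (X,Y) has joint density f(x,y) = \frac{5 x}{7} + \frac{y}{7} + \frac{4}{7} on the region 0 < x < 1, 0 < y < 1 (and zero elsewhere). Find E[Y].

E[Y] = ∫_0^1 ∫_0^1 y × f(x,y) dx dy
= \frac{43}{84}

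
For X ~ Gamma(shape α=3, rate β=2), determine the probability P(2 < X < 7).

P(2 < X < 7) = ∫_{2}^{7} f(x) dx
where f(x) = 4 x^{2} e^{- 2 x}
= \frac{-113 + 13 e^{10}}{e^{14}}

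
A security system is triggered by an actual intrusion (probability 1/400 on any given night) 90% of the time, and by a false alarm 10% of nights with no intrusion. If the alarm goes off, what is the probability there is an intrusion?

Let D = the rare event, + = positive/flagged.
P(D) = 1/400
P(+|D) = 90/100 = 9/10
P(+|D') = 10/100 = 1/10
P(+) = P(+|D)P(D) + P(+|D')P(D')
     = \frac{9}{10} × \frac{1}{400} + \frac{1}{10} × \frac{399}{400}
     = \frac{51}{500}
P(D|+) = P(+|D)P(D)/P(+) = \frac{3}{136}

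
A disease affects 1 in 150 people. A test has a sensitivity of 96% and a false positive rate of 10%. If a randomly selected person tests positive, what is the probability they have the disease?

Let D = the rare event, + = positive/flagged.
P(D) = 1/150
P(+|D) = 96/100 = 24/25
P(+|D') = 10/100 = 1/10
P(+) = P(+|D)P(D) + P(+|D')P(D')
     = \frac{24}{25} × \frac{1}{150} + \frac{1}{10} × \frac{149}{150}
     = \frac{793}{7500}
P(D|+) = P(+|D)P(D)/P(+) = \frac{48}{793}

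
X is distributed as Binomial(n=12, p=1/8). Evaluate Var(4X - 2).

For X ~ Binomial(n=12, p=1/8):
Var(X) = \frac{21}{16}
Var(4X - 2) = (4)² × Var(X) = 16 × \frac{21}{16} = 21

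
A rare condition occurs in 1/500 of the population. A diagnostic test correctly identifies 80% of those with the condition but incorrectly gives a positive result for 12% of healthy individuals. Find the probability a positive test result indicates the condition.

Let D = the rare event, + = positive/flagged.
P(D) = 1/500
P(+|D) = 80/100 = 4/5
P(+|D') = 12/100 = 3/25
P(+) = P(+|D)P(D) + P(+|D')P(D')
     = \frac{4}{5} × \frac{1}{500} + \frac{3}{25} × \frac{499}{500}
     = \frac{1517}{12500}
P(D|+) = P(+|D)P(D)/P(+) = \frac{20}{1517}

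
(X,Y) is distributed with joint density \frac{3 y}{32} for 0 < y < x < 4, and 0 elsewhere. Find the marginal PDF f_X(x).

f_X(x) = ∫_0^x \frac{3 y}{32} dy = \frac{3 x^{2}}{64}
for 0 < x < 4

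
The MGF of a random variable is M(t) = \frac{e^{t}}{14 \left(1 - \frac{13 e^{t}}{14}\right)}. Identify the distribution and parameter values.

The MGF M(t) = \frac{e^{t}}{14 \left(1 - \frac{13 e^{t}}{14}\right)} is the standard form for the Geometric distribution.
Comparing with the known MGF formula identifies: Geometric(p=1/14), X = trial number of first success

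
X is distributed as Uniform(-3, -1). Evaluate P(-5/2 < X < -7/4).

P(-5/2 < X < -7/4) = ∫_{-5/2}^{-7/4} f(x) dx
where f(x) = \frac{1}{2}
= \frac{3}{8}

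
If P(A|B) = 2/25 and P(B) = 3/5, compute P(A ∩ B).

By definition, P(A|B) = P(A ∩ B) / P(B)
So P(A ∩ B) = P(A|B) × P(B)
= 2/25 × 3/5
= 6/125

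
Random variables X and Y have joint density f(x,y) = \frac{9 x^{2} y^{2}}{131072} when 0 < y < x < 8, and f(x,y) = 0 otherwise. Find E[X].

f_X(x) = ∫_0^x \frac{9 x^{2} y^{2}}{131072} dy = \frac{3 x^{5}}{131072}
E[X] = ∫_0^8 x × (\frac{3 x^{5}}{131072}) dx = \frac{48}{7}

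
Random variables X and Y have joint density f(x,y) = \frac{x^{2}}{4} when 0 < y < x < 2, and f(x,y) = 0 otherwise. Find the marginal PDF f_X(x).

f_X(x) = ∫_0^x \frac{x^{2}}{4} dy = \frac{x^{3}}{4}
for 0 < x < 2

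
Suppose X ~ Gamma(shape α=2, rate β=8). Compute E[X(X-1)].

E[X(X-1)] = E[X² - X] = E[X²] - E[X]
E[X] = \frac{1}{4}
E[X²] = Var(X) + (E[X])² = \frac{1}{32} + (\frac{1}{4})² = \frac{3}{32}
E[X(X-1)] = \frac{3}{32} - \frac{1}{4} = - \frac{5}{32}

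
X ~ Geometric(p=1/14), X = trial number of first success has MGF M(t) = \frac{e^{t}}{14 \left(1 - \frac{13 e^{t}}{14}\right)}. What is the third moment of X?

To find E[X^3], compute M^(3)(0):
M^(1)(t) = \frac{e^{t}}{14 \left(1 - \frac{13 e^{t}}{14}\right)} + \frac{13 e^{2 t}}{196 \left(1 - \frac{13 e^{t}}{14}\right)^{2}}
M^(2)(t) = \frac{e^{t}}{14 \left(1 - \frac{13 e^{t}}{14}\right)} + \frac{39 e^{2 t}}{196 \left(1 - \frac{13 e^{t}}{14}\right)^{2}} + \frac{169 e^{3 t}}{1372 \left(1 - \frac{13 e^{t}}{14}\right)^{3}}
M^(3)(t) = \frac{e^{t}}{14 \left(1 - \frac{13 e^{t}}{14}\right)} + \frac{13 e^{2 t}}{28 \left(1 - \frac{13 e^{t}}{14}\right)^{2}} + \frac{507 e^{3 t}}{686 \left(1 - \frac{13 e^{t}}{14}\right)^{3}} + \frac{6591 e^{4 t}}{19208 \left(1 - \frac{13 e^{t}}{14}\right)^{4}}
M^(3)(0) = 15302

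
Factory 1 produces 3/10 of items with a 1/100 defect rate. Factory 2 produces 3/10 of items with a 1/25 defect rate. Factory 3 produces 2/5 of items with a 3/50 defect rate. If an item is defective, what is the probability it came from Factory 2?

Using Bayes' theorem:
P(F1) = 3/10, P(D|F1) = 1/100
P(F2) = 3/10, P(D|F2) = 1/25
P(F3) = 2/5, P(D|F3) = 3/50
P(D) = P(D|F1)P(F1) + P(D|F2)P(F2) + P(D|F3)P(F3)
     = \frac{39}{1000}
P(F2|D) = P(D|F2)P(F2) / P(D)
= \frac{4}{13}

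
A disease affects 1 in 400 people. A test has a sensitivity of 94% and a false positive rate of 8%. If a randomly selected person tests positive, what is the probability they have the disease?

Let D = the rare event, + = positive/flagged.
P(D) = 1/400
P(+|D) = 94/100 = 47/50
P(+|D') = 8/100 = 2/25
P(+) = P(+|D)P(D) + P(+|D')P(D')
     = \frac{47}{50} × \frac{1}{400} + \frac{2}{25} × \frac{399}{400}
     = \frac{1643}{20000}
P(D|+) = P(+|D)P(D)/P(+) = \frac{47}{1643}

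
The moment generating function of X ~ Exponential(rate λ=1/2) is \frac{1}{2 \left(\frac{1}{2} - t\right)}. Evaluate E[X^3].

To find E[X^3], compute M^(3)(0):
M^(1)(t) = \frac{1}{2 \left(\frac{1}{2} - t\right)^{2}}
M^(2)(t) = \frac{1}{\left(\frac{1}{2} - t\right)^{3}}
M^(3)(t) = \frac{3}{\left(\frac{1}{2} - t\right)^{4}}
M^(3)(0) = 48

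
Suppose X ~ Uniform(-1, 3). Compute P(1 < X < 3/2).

P(1 < X < 3/2) = ∫_{1}^{3/2} f(x) dx
where f(x) = \frac{1}{4}
= \frac{1}{8}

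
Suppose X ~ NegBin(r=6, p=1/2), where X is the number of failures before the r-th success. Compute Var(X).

For X ~ NegBin(r=6, p=1/2), where X is the number of failures before the r-th success:
Var(X) = 12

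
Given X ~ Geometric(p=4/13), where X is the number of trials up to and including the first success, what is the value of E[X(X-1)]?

E[X(X-1)] = E[X² - X] = E[X²] - E[X]
E[X] = \frac{13}{4}
E[X²] = Var(X) + (E[X])² = \frac{117}{16} + (\frac{13}{4})² = \frac{143}{8}
E[X(X-1)] = \frac{143}{8} - \frac{13}{4} = \frac{117}{8}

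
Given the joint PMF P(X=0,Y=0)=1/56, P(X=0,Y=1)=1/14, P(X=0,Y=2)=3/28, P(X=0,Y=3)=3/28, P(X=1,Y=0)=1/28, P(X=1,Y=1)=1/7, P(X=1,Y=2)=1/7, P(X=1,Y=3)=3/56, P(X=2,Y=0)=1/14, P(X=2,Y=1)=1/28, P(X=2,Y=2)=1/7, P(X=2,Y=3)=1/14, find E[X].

First find marginal of X:
P(X=0) = 17/56
P(X=1) = 3/8
P(X=2) = 9/28
E[X] = 0 × 17/56 + 1 × 3/8 + 2 × 9/28 = 57/56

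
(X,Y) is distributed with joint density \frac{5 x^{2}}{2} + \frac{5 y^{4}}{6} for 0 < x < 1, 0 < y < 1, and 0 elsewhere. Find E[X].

E[X] = ∫_0^1 ∫_0^1 x × f(x,y) dy dx
= ∫_0^1 ∫_0^1 x × (\frac{5 x^{2}}{2} + \frac{5 y^{4}}{6}) dy dx
= \frac{17}{24}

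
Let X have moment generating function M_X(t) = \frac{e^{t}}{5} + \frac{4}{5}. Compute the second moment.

To find E[X^2], compute M^(2)(0):
M^(1)(t) = \frac{e^{t}}{5}
M^(2)(t) = \frac{e^{t}}{5}
M^(2)(0) = \frac{1}{5}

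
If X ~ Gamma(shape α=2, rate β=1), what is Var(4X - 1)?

For X ~ Gamma(shape α=2, rate β=1):
Var(X) = 2
Var(4X - 1) = (4)² × Var(X) = 16 × 2 = 32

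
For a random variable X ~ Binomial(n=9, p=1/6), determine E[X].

For X ~ Binomial(n=9, p=1/6), the expected value is:
E[X] = \frac{3}{2}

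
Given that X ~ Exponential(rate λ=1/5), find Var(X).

For X ~ Exponential(rate λ=1/5):
Var(X) = 25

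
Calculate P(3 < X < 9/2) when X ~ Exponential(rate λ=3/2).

P(3 < X < 9/2) = ∫_{3}^{9/2} f(x) dx
where f(x) = \frac{3 e^{- \frac{3 x}{2}}}{2}
= - \frac{1}{e^{\frac{27}{4}}} + e^{- \frac{9}{2}}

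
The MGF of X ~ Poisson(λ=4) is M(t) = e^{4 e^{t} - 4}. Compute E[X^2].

To find E[X^2], compute M^(2)(0):
M^(1)(t) = 4 e^{t} e^{4 e^{t} - 4}
M^(2)(t) = 16 e^{2 t} e^{4 e^{t} - 4} + 4 e^{t} e^{4 e^{t} - 4}
M^(2)(0) = 20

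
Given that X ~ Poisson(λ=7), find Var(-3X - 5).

For X ~ Poisson(λ=7):
Var(X) = 7
Var(-3X - 5) = (-3)² × Var(X) = 9 × 7 = 63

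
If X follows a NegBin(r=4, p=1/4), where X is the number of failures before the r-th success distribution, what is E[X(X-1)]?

E[X(X-1)] = E[X² - X] = E[X²] - E[X]
E[X] = 12
E[X²] = Var(X) + (E[X])² = 48 + (12)² = 192
E[X(X-1)] = 192 - 12 = 180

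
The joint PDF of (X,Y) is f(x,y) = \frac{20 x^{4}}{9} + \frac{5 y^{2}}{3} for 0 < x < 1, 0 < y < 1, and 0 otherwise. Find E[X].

E[X] = ∫_0^1 ∫_0^1 x × f(x,y) dy dx
= ∫_0^1 ∫_0^1 x × (\frac{20 x^{4}}{9} + \frac{5 y^{2}}{3}) dy dx
= \frac{35}{54}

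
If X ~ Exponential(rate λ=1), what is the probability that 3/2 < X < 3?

P(3/2 < X < 3) = ∫_{3/2}^{3} f(x) dx
where f(x) = e^{- x}
= - \frac{1}{e^{3}} + e^{- \frac{3}{2}}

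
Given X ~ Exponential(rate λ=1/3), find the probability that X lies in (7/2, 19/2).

P(7/2 < X < 19/2) = ∫_{7/2}^{19/2} f(x) dx
where f(x) = \frac{e^{- \frac{x}{3}}}{3}
= - \frac{1 - e^{2}}{e^{\frac{19}{6}}}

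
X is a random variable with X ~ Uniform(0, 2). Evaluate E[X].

For X ~ Uniform(0, 2), the expected value is:
E[X] = 1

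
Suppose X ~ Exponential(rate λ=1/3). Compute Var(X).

For X ~ Exponential(rate λ=1/3):
Var(X) = 9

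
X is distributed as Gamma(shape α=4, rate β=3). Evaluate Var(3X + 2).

For X ~ Gamma(shape α=4, rate β=3):
Var(X) = \frac{4}{9}
Var(3X + 2) = (3)² × Var(X) = 9 × \frac{4}{9} = 4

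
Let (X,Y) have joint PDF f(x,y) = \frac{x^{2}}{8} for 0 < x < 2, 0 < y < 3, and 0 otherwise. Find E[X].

f_X(x) = ∫_0^3 \frac{x^{2}}{8} dy = \frac{3 x^{2}}{8}
E[X] = ∫_0^2 x × (\frac{3 x^{2}}{8}) dx = \frac{3}{2}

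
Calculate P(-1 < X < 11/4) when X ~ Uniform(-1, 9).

P(-1 < X < 11/4) = ∫_{-1}^{11/4} f(x) dx
where f(x) = \frac{1}{10}
= \frac{3}{8}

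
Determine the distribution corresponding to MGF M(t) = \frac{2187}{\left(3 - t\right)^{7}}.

The MGF M(t) = \frac{2187}{\left(3 - t\right)^{7}} is the standard form for the Gamma distribution.
Comparing with the known MGF formula identifies: Gamma(shape α=7, rate β=3)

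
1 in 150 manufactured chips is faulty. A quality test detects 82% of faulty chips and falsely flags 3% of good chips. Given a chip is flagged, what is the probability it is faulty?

Let D = the rare event, + = positive/flagged.
P(D) = 1/150
P(+|D) = 82/100 = 41/50
P(+|D') = 3/100
P(+) = P(+|D)P(D) + P(+|D')P(D')
     = \frac{41}{50} × \frac{1}{150} + \frac{3}{100} × \frac{149}{150}
     = \frac{529}{15000}
P(D|+) = P(+|D)P(D)/P(+) = \frac{82}{529}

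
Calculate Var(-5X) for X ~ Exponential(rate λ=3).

For X ~ Exponential(rate λ=3):
Var(X) = \frac{1}{9}
Var(-5X) = (-5)² × Var(X) = 25 × \frac{1}{9} = \frac{25}{9}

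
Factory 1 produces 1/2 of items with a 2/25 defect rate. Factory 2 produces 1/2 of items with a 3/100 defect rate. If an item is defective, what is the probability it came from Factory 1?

Using Bayes' theorem:
P(F1) = 1/2, P(D|F1) = 2/25
P(F2) = 1/2, P(D|F2) = 3/100
P(D) = P(D|F1)P(F1) + P(D|F2)P(F2)
     = \frac{11}{200}
P(F1|D) = P(D|F1)P(F1) / P(D)
= \frac{8}{11}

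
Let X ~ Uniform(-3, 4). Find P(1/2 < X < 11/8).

P(1/2 < X < 11/8) = ∫_{1/2}^{11/8} f(x) dx
where f(x) = \frac{1}{7}
= \frac{1}{8}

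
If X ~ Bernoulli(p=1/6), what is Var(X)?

For X ~ Bernoulli(p=1/6):
Var(X) = \frac{5}{36}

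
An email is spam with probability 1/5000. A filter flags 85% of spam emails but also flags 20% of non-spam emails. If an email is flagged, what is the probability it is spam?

Let D = the rare event, + = positive/flagged.
P(D) = 1/5000
P(+|D) = 85/100 = 17/20
P(+|D') = 20/100 = 1/5
P(+) = P(+|D)P(D) + P(+|D')P(D')
     = \frac{17}{20} × \frac{1}{5000} + \frac{1}{5} × \frac{4999}{5000}
     = \frac{20013}{100000}
P(D|+) = P(+|D)P(D)/P(+) = \frac{17}{20013}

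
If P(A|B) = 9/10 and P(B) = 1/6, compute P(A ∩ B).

By definition, P(A|B) = P(A ∩ B) / P(B)
So P(A ∩ B) = P(A|B) × P(B)
= 9/10 × 1/6
= 3/20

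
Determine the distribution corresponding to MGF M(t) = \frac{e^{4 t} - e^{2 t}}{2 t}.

The MGF M(t) = \frac{e^{4 t} - e^{2 t}}{2 t} is the standard form for the Uniform distribution.
Comparing with the known MGF formula identifies: Uniform(2, 4)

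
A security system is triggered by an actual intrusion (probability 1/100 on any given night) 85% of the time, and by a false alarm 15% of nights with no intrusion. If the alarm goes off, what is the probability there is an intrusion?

Let D = the rare event, + = positive/flagged.
P(D) = 1/100
P(+|D) = 85/100 = 17/20
P(+|D') = 15/100 = 3/20
P(+) = P(+|D)P(D) + P(+|D')P(D')
     = \frac{17}{20} × \frac{1}{100} + \frac{3}{20} × \frac{99}{100}
     = \frac{157}{1000}
P(D|+) = P(+|D)P(D)/P(+) = \frac{17}{314}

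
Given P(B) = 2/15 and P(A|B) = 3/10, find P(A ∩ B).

By definition, P(A|B) = P(A ∩ B) / P(B)
So P(A ∩ B) = P(A|B) × P(B)
= 3/10 × 2/15
= 1/25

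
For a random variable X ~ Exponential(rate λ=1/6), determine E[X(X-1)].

E[X(X-1)] = E[X² - X] = E[X²] - E[X]
E[X] = 6
E[X²] = Var(X) + (E[X])² = 36 + (6)² = 72
E[X(X-1)] = 72 - 6 = 66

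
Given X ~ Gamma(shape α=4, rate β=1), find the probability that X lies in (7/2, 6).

P(7/2 < X < 6) = ∫_{7/2}^{6} f(x) dx
where f(x) = \frac{x^{3} e^{- x}}{6}
= - \frac{61}{e^{6}} + \frac{853}{48 e^{\frac{7}{2}}}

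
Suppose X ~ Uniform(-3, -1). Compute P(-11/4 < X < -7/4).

P(-11/4 < X < -7/4) = ∫_{-11/4}^{-7/4} f(x) dx
where f(x) = \frac{1}{2}
= \frac{1}{2}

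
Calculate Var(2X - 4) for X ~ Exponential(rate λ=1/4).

For X ~ Exponential(rate λ=1/4):
Var(X) = 16
Var(2X - 4) = (2)² × Var(X) = 4 × 16 = 64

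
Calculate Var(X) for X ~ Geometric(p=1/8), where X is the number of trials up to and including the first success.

For X ~ Geometric(p=1/8), where X is the number of trials up to and including the first success:
Var(X) = 56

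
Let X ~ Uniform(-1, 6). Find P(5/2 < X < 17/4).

P(5/2 < X < 17/4) = ∫_{5/2}^{17/4} f(x) dx
where f(x) = \frac{1}{7}
= \frac{1}{4}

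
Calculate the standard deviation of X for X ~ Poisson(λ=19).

For X ~ Poisson(λ=19):
Var(X) = 19
SD(X) = √(Var(X)) = √(19) = \sqrt{19}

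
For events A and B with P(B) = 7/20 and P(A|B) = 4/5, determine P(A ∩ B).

By definition, P(A|B) = P(A ∩ B) / P(B)
So P(A ∩ B) = P(A|B) × P(B)
= 4/5 × 7/20
= 7/25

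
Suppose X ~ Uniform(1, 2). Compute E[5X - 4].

For X ~ Uniform(1, 2):
E[X] = \frac{3}{2}
E[5X - 4] = 5 × E[X] - 4 = \frac{7}{2}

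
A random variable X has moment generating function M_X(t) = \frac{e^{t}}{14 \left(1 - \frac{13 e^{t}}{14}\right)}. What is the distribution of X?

The MGF M(t) = \frac{e^{t}}{14 \left(1 - \frac{13 e^{t}}{14}\right)} is the standard form for the Geometric distribution.
Comparing with the known MGF formula identifies: Geometric(p=1/14), X = trial number of first success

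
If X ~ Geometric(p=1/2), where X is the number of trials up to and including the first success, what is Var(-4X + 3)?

For X ~ Geometric(p=1/2), where X is the number of trials up to and including the first success:
Var(X) = 2
Var(-4X + 3) = (-4)² × Var(X) = 16 × 2 = 32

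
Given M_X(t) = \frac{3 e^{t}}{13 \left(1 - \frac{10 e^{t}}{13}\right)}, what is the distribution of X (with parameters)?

The MGF M(t) = \frac{3 e^{t}}{13 \left(1 - \frac{10 e^{t}}{13}\right)} is the standard form for the Geometric distribution.
Comparing with the known MGF formula identifies: Geometric(p=3/13), X = trial number of first success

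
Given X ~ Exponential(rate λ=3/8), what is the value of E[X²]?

Using the identity E[X²] = Var(X) + (E[X])²:
E[X] = \frac{8}{3}
Var(X) = \frac{64}{9}
E[X²] = \frac{64}{9} + (\frac{8}{3})²
= \frac{128}{9}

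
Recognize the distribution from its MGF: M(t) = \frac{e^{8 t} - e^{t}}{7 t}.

The MGF M(t) = \frac{e^{8 t} - e^{t}}{7 t} is the standard form for the Uniform distribution.
Comparing with the known MGF formula identifies: Uniform(1, 8)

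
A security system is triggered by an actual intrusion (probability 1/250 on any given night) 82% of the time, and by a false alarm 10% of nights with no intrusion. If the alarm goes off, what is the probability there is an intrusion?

Let D = the rare event, + = positive/flagged.
P(D) = 1/250
P(+|D) = 82/100 = 41/50
P(+|D') = 10/100 = 1/10
P(+) = P(+|D)P(D) + P(+|D')P(D')
     = \frac{41}{50} × \frac{1}{250} + \frac{1}{10} × \frac{249}{250}
     = \frac{643}{6250}
P(D|+) = P(+|D)P(D)/P(+) = \frac{41}{1286}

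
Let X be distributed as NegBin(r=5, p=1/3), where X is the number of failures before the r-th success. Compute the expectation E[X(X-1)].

E[X(X-1)] = E[X² - X] = E[X²] - E[X]
E[X] = 10
E[X²] = Var(X) + (E[X])² = 30 + (10)² = 130
E[X(X-1)] = 130 - 10 = 120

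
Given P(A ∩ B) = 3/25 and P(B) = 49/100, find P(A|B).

P(A|B) = P(A ∩ B) / P(B)
= (3/25) / (49/100)
= 12/49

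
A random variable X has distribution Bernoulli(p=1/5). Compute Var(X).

For X ~ Bernoulli(p=1/5):
Var(X) = \frac{4}{25}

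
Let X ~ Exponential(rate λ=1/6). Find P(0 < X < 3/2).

P(0 < X < 3/2) = ∫_{0}^{3/2} f(x) dx
where f(x) = \frac{e^{- \frac{x}{6}}}{6}
= 1 - e^{- \frac{1}{4}}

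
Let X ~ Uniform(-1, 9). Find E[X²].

Using the identity E[X²] = Var(X) + (E[X])²:
E[X] = 4
Var(X) = \frac{25}{3}
E[X²] = \frac{25}{3} + (4)²
= \frac{73}{3}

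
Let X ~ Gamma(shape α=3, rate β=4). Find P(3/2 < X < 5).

P(3/2 < X < 5) = ∫_{3/2}^{5} f(x) dx
where f(x) = 32 x^{2} e^{- 4 x}
= \frac{-221 + 25 e^{14}}{e^{20}}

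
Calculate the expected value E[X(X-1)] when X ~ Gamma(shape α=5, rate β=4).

E[X(X-1)] = E[X² - X] = E[X²] - E[X]
E[X] = \frac{5}{4}
E[X²] = Var(X) + (E[X])² = \frac{5}{16} + (\frac{5}{4})² = \frac{15}{8}
E[X(X-1)] = \frac{15}{8} - \frac{5}{4} = \frac{5}{8}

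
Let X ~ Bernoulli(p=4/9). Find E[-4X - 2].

For X ~ Bernoulli(p=4/9):
E[X] = \frac{4}{9}
E[-4X - 2] = -4 × E[X] - 2 = - \frac{34}{9}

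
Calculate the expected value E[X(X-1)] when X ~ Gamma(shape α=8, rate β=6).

E[X(X-1)] = E[X² - X] = E[X²] - E[X]
E[X] = \frac{4}{3}
E[X²] = Var(X) + (E[X])² = \frac{2}{9} + (\frac{4}{3})² = 2
E[X(X-1)] = 2 - \frac{4}{3} = \frac{2}{3}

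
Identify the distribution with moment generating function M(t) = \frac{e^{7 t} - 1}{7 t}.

The MGF M(t) = \frac{e^{7 t} - 1}{7 t} is the standard form for the Uniform distribution.
Comparing with the known MGF formula identifies: Uniform(0, 7)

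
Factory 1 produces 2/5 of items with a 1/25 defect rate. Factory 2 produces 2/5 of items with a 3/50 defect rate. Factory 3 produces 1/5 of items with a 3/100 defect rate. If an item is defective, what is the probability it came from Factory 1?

Using Bayes' theorem:
P(F1) = 2/5, P(D|F1) = 1/25
P(F2) = 2/5, P(D|F2) = 3/50
P(F3) = 1/5, P(D|F3) = 3/100
P(D) = P(D|F1)P(F1) + P(D|F2)P(F2) + P(D|F3)P(F3)
     = \frac{23}{500}
P(F1|D) = P(D|F1)P(F1) / P(D)
= \frac{8}{23}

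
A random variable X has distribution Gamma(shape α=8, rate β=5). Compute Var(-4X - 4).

For X ~ Gamma(shape α=8, rate β=5):
Var(X) = \frac{8}{25}
Var(-4X - 4) = (-4)² × Var(X) = 16 × \frac{8}{25} = \frac{128}{25}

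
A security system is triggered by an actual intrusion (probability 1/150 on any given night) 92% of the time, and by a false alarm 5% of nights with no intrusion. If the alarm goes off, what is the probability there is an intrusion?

Let D = the rare event, + = positive/flagged.
P(D) = 1/150
P(+|D) = 92/100 = 23/25
P(+|D') = 5/100 = 1/20
P(+) = P(+|D)P(D) + P(+|D')P(D')
     = \frac{23}{25} × \frac{1}{150} + \frac{1}{20} × \frac{149}{150}
     = \frac{279}{5000}
P(D|+) = P(+|D)P(D)/P(+) = \frac{92}{837}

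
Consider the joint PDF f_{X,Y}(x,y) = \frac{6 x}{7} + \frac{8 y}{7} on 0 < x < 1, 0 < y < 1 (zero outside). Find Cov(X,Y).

E[XY] = ∫∫ xy × f(x,y) dx dy = \frac{1}{3}
E[X] = \frac{4}{7}
E[Y] = \frac{25}{42}
Cov(X,Y) = E[XY] - E[X]E[Y] = - \frac{1}{147}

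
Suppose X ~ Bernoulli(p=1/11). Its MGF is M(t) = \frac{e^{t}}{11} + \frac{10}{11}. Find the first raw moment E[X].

To find E[X], compute M^(1)(0):
M^(1)(t) = \frac{e^{t}}{11}
M^(1)(0) = \frac{1}{11}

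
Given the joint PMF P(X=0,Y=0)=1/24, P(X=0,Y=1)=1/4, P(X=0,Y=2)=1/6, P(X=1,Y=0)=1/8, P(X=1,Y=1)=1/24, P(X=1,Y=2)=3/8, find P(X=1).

P(X=1) = P(X=1,Y=0) + P(X=1,Y=1) + P(X=1,Y=2)
= 1/8 + 1/24 + 3/8
= 13/24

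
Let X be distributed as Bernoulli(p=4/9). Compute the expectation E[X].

For X ~ Bernoulli(p=4/9), the expected value is:
E[X] = \frac{4}{9}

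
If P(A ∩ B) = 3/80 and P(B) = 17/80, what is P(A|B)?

P(A|B) = P(A ∩ B) / P(B)
= (3/80) / (17/80)
= 3/17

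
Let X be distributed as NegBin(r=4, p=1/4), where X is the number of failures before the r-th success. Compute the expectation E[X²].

Using the identity E[X²] = Var(X) + (E[X])²:
E[X] = 12
Var(X) = 48
E[X²] = 48 + (12)²
= 192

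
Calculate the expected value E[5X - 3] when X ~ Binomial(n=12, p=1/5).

For X ~ Binomial(n=12, p=1/5):
E[X] = \frac{12}{5}
E[5X - 3] = 5 × E[X] - 3 = 9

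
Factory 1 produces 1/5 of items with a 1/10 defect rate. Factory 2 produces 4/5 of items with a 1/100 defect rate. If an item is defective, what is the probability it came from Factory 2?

Using Bayes' theorem:
P(F1) = 1/5, P(D|F1) = 1/10
P(F2) = 4/5, P(D|F2) = 1/100
P(D) = P(D|F1)P(F1) + P(D|F2)P(F2)
     = \frac{7}{250}
P(F2|D) = P(D|F2)P(F2) / P(D)
= \frac{2}{7}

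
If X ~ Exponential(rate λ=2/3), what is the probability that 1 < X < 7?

P(1 < X < 7) = ∫_{1}^{7} f(x) dx
where f(x) = \frac{2 e^{- \frac{2 x}{3}}}{3}
= - \frac{1 - e^{4}}{e^{\frac{14}{3}}}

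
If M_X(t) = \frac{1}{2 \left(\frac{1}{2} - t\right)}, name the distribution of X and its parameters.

The MGF M(t) = \frac{1}{2 \left(\frac{1}{2} - t\right)} is the standard form for the Exponential distribution.
Comparing with the known MGF formula identifies: Exponential(rate λ=1/2)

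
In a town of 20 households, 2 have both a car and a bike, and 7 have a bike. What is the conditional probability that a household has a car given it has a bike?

P(A ∩ B) = 2/20 = 1/10
P(B) = 7/20
P(A|B) = P(A ∩ B) / P(B) = (1/10) / (7/20) = 2/7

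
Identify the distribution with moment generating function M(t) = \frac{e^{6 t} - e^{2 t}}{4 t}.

The MGF M(t) = \frac{e^{6 t} - e^{2 t}}{4 t} is the standard form for the Uniform distribution.
Comparing with the known MGF formula identifies: Uniform(2, 6)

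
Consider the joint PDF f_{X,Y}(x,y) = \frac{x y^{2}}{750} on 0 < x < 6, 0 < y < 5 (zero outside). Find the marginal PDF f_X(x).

f_X(x) = ∫_0^5 f(x,y) dy
= ∫_0^5 \frac{x y^{2}}{750} dy
= \frac{x}{18} for 0 < x < 6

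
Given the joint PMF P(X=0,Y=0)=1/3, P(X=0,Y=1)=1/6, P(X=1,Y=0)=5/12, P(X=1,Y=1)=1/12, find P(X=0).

P(X=0) = P(X=0,Y=0) + P(X=0,Y=1)
= 1/3 + 1/6
= 1/2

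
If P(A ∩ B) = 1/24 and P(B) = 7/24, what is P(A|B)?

P(A|B) = P(A ∩ B) / P(B)
= (1/24) / (7/24)
= 1/7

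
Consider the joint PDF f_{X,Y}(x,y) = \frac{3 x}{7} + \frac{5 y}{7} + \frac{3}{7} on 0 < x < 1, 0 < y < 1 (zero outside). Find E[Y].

E[Y] = ∫_0^1 ∫_0^1 y × f(x,y) dx dy
= \frac{47}{84}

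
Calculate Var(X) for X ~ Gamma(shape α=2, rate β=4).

For X ~ Gamma(shape α=2, rate β=4):
Var(X) = \frac{1}{8}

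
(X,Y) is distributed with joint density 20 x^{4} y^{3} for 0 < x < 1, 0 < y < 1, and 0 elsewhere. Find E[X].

E[X] = ∫_0^1 ∫_0^1 x × f(x,y) dy dx
= ∫_0^1 ∫_0^1 x × (20 x^{4} y^{3}) dy dx
= \frac{5}{6}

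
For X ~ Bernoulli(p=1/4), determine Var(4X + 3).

For X ~ Bernoulli(p=1/4):
Var(X) = \frac{3}{16}
Var(4X + 3) = (4)² × Var(X) = 16 × \frac{3}{16} = 3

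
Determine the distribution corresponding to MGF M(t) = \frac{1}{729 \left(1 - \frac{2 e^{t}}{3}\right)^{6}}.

The MGF M(t) = \frac{1}{729 \left(1 - \frac{2 e^{t}}{3}\right)^{6}} is the standard form for the NegativeBinomial distribution.
Comparing with the known MGF formula identifies: NegBin(r=6, p=1/3), X = failures before r-th success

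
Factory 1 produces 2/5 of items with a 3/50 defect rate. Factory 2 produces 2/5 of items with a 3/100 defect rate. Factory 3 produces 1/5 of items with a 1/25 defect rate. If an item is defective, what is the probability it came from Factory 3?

Using Bayes' theorem:
P(F1) = 2/5, P(D|F1) = 3/50
P(F2) = 2/5, P(D|F2) = 3/100
P(F3) = 1/5, P(D|F3) = 1/25
P(D) = P(D|F1)P(F1) + P(D|F2)P(F2) + P(D|F3)P(F3)
     = \frac{11}{250}
P(F3|D) = P(D|F3)P(F3) / P(D)
= \frac{2}{11}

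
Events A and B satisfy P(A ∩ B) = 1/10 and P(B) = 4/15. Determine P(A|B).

P(A|B) = P(A ∩ B) / P(B)
= (1/10) / (4/15)
= 3/8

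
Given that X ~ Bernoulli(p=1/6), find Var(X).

For X ~ Bernoulli(p=1/6):
Var(X) = \frac{5}{36}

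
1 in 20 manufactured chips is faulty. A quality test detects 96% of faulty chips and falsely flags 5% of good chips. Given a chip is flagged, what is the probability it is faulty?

Let D = the rare event, + = positive/flagged.
P(D) = 1/20
P(+|D) = 96/100 = 24/25
P(+|D') = 5/100 = 1/20
P(+) = P(+|D)P(D) + P(+|D')P(D')
     = \frac{24}{25} × \frac{1}{20} + \frac{1}{20} × \frac{19}{20}
     = \frac{191}{2000}
P(D|+) = P(+|D)P(D)/P(+) = \frac{96}{191}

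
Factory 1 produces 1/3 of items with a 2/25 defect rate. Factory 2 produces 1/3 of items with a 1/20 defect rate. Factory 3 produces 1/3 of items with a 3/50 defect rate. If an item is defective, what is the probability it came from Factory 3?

Using Bayes' theorem:
P(F1) = 1/3, P(D|F1) = 2/25
P(F2) = 1/3, P(D|F2) = 1/20
P(F3) = 1/3, P(D|F3) = 3/50
P(D) = P(D|F1)P(F1) + P(D|F2)P(F2) + P(D|F3)P(F3)
     = \frac{19}{300}
P(F3|D) = P(D|F3)P(F3) / P(D)
= \frac{6}{19}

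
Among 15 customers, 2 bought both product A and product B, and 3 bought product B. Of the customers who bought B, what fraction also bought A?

P(A ∩ B) = 2/15
P(B) = 3/15 = 1/5
P(A|B) = P(A ∩ B) / P(B) = (2/15) / (1/5) = 2/3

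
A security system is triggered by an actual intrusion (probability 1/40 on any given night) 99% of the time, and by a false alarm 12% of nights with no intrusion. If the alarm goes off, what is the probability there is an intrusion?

Let D = the rare event, + = positive/flagged.
P(D) = 1/40
P(+|D) = 99/100
P(+|D') = 12/100 = 3/25
P(+) = P(+|D)P(D) + P(+|D')P(D')
     = \frac{99}{100} × \frac{1}{40} + \frac{3}{25} × \frac{39}{40}
     = \frac{567}{4000}
P(D|+) = P(+|D)P(D)/P(+) = \frac{11}{63}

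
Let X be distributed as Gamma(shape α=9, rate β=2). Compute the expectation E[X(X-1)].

E[X(X-1)] = E[X² - X] = E[X²] - E[X]
E[X] = \frac{9}{2}
E[X²] = Var(X) + (E[X])² = \frac{9}{4} + (\frac{9}{2})² = \frac{45}{2}
E[X(X-1)] = \frac{45}{2} - \frac{9}{2} = 18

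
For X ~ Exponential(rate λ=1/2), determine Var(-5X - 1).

For X ~ Exponential(rate λ=1/2):
Var(X) = 4
Var(-5X - 1) = (-5)² × Var(X) = 25 × 4 = 100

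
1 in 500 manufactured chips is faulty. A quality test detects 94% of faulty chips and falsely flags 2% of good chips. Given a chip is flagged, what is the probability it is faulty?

Let D = the rare event, + = positive/flagged.
P(D) = 1/500
P(+|D) = 94/100 = 47/50
P(+|D') = 2/100 = 1/50
P(+) = P(+|D)P(D) + P(+|D')P(D')
     = \frac{47}{50} × \frac{1}{500} + \frac{1}{50} × \frac{499}{500}
     = \frac{273}{12500}
P(D|+) = P(+|D)P(D)/P(+) = \frac{47}{546}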